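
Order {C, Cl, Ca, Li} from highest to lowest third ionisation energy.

Li, Ca, C, Cl

Consider each +2 ion: C²⁺ still has 2 valence electrons; Cl²⁺ still has 5 valence electrons; Ca²⁺ is the bare [Ar] core; Li²⁺ is already 1 electron into the core.
Pulling an electron out of a noble-gas core costs far more than removing a remaining valence electron, so Ca and Li sit at the high end of IE_3.
Valence configurations: C²⁺ [He]2s², Cl²⁺ [Ne]3s²3p³.
The numbers (kJ/mol): C 4620, Cl 3822, Ca 4912, Li 11815.
Putting it together, IE_3: Cl < C < Ca < Li.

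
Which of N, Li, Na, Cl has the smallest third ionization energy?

Consider each +2 ion: N²⁺ still has 3 valence electrons; Li²⁺ is already 1 electron into the core; Na²⁺ is already 1 electron into the core; Cl²⁺ still has 5 valence electrons.
Core electrons are held far more tightly than valence electrons, so Na and Li top the IE_3 order.
Valence configurations: N²⁺ [He]2s²2p¹, Cl²⁺ [Ne]3s²3p³.
The numbers (kJ/mol): N 4578, Li 11815, Na 6910, Cl 3822.
Overall IE_3 order: Cl < N < Na < Li.

Cl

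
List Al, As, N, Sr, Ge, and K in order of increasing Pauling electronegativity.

K, Sr, Al, Ge, As, N

N is in period 2, group 15; Al is in period 3, group 13; K is in period 4, group 1; Ge is in period 4, group 14; As is in period 4, group 15; Sr is in period 5, group 2.
Atoms toward the upper right of the periodic table pull bonding electrons most strongly.
Here both period and group differ, so the two effects have to be weighed against each other.
Sr > K: period and group pull opposite ways; the across-period shift dominates (0.95 vs 0.82).
Al > Sr: both effects reinforce here, so Al is clearly the higher of the two.
Ge > Al: the two effects oppose for this pair; the across-period effect wins (2.01 vs 1.61).
As > Ge: both are in period 4; the period trend gives As the larger value.
N > As: N sits above As in group 15, so the down-group effect alone puts N higher.
For reference (Pauling): N 3.04, Al 1.61, K 0.82, Ge 2.01, As 2.18, Sr 0.95.
So from lowest to highest: K < Sr < Al < Ge < As < N.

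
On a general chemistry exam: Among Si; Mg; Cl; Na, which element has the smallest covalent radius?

Radius decreases left→right (rising Z_eff, same n) and increases top→bottom (higher n).
All lie in period 3, so atomic radius increases right to left.
The smallest covalent radius among these belongs to Cl.

Cl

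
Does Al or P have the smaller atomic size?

P

Al is in period 3, group 13; P is in period 3, group 15.
Radius decreases left→right (rising Z_eff, same n) and increases top→bottom (higher n).
All lie in period 3, so atomic radius increases right to left.
So P has the smaller atomic size (P < Al).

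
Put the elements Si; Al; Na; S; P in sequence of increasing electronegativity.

Na is in period 3, group 1; Al is in period 3, group 13; Si is in period 3, group 14; P is in period 3, group 15; S is in period 3, group 16.
Electronegativity increases across a period and decreases down a group, tracking effective nuclear charge and atomic size.
All lie in period 3, so electronegativity increases left to right.
So from lowest to highest: Na < Al < Si < P < S.

Na < Al < Si < P < S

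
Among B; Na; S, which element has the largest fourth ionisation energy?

B

After 3 electrons have been removed, what remains? B³⁺ is the bare [He] core; Na³⁺ is already 2 electrons into the core; S³⁺ still has 3 valence electrons.
Pulling an electron out of a noble-gas core costs far more than removing a remaining valence electron, so Na and B sit at the high end of IE_4.
The numbers (kJ/mol): B 25026, Na 9543, S 4556.
Putting it together, IE_4: S < Na < B.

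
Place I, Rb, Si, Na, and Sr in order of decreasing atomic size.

Rb, Sr, Na, I, Si

Atomic radius shrinks across a period as nuclear charge pulls the same shell inward, and grows down a group as new shells are added.
Neither a single period nor a single group — weigh both effects.
I > Si: the two effects oppose for this pair; the down-group effect wins (133 vs 116 pm).
Na > I: the two effects oppose for this pair; the across-period effect wins (155 vs 133 pm).
Sr > Na: period and group pull opposite ways; the down-group shift dominates (185 vs 155 pm).
Rb > Sr: both are in period 5; the period trend gives Rb the larger value.
Approximate values (pm): Na 155, Si 116, Rb 210, Sr 185, I 133.
So from largest to smallest: Rb > Sr > Na > I > Si.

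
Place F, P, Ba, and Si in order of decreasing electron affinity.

F is in period 2, group 17; Si is in period 3, group 14; P is in period 3, group 15; Ba is in period 6, group 2.
Adding an electron releases more energy for atoms nearer the top right (short of the noble gases).
Neither a single period nor a single group — weigh both effects.
P > Ba: both effects reinforce here, so P is clearly the higher of the two.
Si > P: this pair runs against the simple trend — see the exception note.
F > Si: both effects reinforce here, so F is clearly the higher of the two.
Note the exception: Si has a higher electron affinity than P, contrary to the simple trend — adding an electron to P's half-filled 3p³ is unfavourable, so Si (3p²) has the more exothermic EA.
Tabulated electron affinity (kJ/mol): F 328, Si 134, P 72, Ba 14.
So from highest to lowest: F > Si > P > Ba.

F > Si > P > Ba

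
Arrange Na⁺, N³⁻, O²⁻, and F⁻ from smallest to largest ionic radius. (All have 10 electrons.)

All of these have 10 electrons, so size is governed by nuclear charge alone: the more protons, the stronger the pull on the same electron cloud, and the smaller the ion.
Nuclear charges: Na⁺ (Z=11), F⁻ (Z=9), O²⁻ (Z=8), N³⁻ (Z=7).
Smallest to largest: Na⁺ < F⁻ < O²⁻ < N³⁻.

Na⁺, F⁻, O²⁻, N³⁻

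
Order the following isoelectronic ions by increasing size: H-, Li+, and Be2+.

Be2+ < Li+ < H-

All of these have 2 electrons, so size is governed by nuclear charge alone: the more protons, the stronger the pull on the same electron cloud, and the smaller the ion.
Nuclear charges: Be2+ (Z=4), Li+ (Z=3), H- (Z=1).
Smallest to largest: Be2+ < Li+ < H-.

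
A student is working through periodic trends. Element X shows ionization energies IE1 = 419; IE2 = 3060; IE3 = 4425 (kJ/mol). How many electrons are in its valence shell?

1

Look for the largest jump between consecutive ionization energies: IE2/IE1 ≈ 7.3, far larger than any earlier ratio.
That jump marks the point where a core electron is being removed. So the atom has 1 valence electron.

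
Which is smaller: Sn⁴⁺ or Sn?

Sn⁴⁺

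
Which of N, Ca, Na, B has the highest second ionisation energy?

Na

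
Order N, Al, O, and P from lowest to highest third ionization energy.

Al < P < N < O

After 2 electrons have been removed, what remains? N²⁺ still has 3 valence electrons; Al²⁺ still has 1 valence electron; O²⁺ still has 4 valence electrons; P²⁺ still has 3 valence electrons.
All are still removing valence electrons, so compare the +2 ions as you would atoms: IE_3 generally rises across a period (higher Z_eff) and falls down a group (larger shell), subject to the usual subshell exceptions.
Valence configurations: N²⁺ [He]2s²2p¹, Al²⁺ [Ne]3s¹, O²⁺ [He]2s²2p², P²⁺ [Ne]3s²3p¹.
Tabulated IE_3 (kJ/mol): N 4578, Al 2745, O 5300, P 2914.
So the third ionization energies run Al < P < N < O.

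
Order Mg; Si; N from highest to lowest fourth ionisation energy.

After 3 electrons have been removed, what remains? Mg³⁺ is already 1 electron into the core; Si³⁺ still has 1 valence electron; N³⁺ still has 2 valence electrons.
Core electrons are held far more tightly than valence electrons, so Mg tops the IE_4 order.
Valence configurations: Si³⁺ [Ne]3s¹, N³⁺ [He]2s².
Approximate IE_4 values (kJ/mol): Mg 10543, Si 4356, N 7475.
So the fourth ionization energies run Si < N < Mg.

Mg > N > Si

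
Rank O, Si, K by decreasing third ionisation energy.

O > K > Si

The third ionization energy removes an electron from the +2 ion. For each element: O²⁺ still has 4 valence electrons; Si²⁺ still has 2 valence electrons; K²⁺ is already 1 electron into the core.
Usually core removal costs more than valence removal, but here the competition is close: a tightly held n=2 valence electron can cost more to remove than an n=3 core electron, so the actual values have to decide it.
Valence configurations: O²⁺ [He]2s²2p², Si²⁺ [Ne]3s².
Approximate IE_3 values (kJ/mol): O 5300, Si 3232, K 4420.
Putting it together, IE_3: Si < K < O.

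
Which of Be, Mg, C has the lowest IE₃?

Consider each +2 ion: Be²⁺ is the bare [He] core; Mg²⁺ is the bare [Ne] core; C²⁺ still has 2 valence electrons.
Breaking into a closed-shell core is much more expensive than removing a leftover valence electron — Mg and Be have the largest IE_3 here.
Tabulated IE_3 (kJ/mol): Be 14849, Mg 7733, C 4620.
So the third ionization energies run C < Mg < Be.

C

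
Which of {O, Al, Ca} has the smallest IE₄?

Consider each +3 ion: O³⁺ still has 3 valence electrons; Al³⁺ is the bare [Ne] core; Ca³⁺ is already 1 electron into the core.
Usually core removal costs more than valence removal, but here the competition is close: a tightly held n=2 valence electron can cost more to remove than an n=3 core electron, so the actual values have to decide it.
Approximate IE_4 values (kJ/mol): O 7469, Al 11577, Ca 6491.
Hence IE_4: Ca < O < Al.

Ca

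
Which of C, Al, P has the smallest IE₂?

Al

After 1 electron has been removed, what remains? C⁺ still has 3 valence electrons; Al⁺ still has 2 valence electrons; P⁺ still has 4 valence electrons.
All are still removing valence electrons, so compare the +1 ions as you would atoms: IE_2 generally rises across a period (higher Z_eff) and falls down a group (larger shell), subject to the usual subshell exceptions.
Valence configurations: C⁺ [He]2s²2p¹, Al⁺ [Ne]3s², P⁺ [Ne]3s²3p².
The numbers (kJ/mol): C 2353, Al 1817, P 1907.
Putting it together, IE_2: Al < P < C.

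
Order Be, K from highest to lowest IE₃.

The third ionization energy removes an electron from the +2 ion. For each element: Be²⁺ is the bare [He] core; K²⁺ is already 1 electron into the core.
All of these are removing an electron from a noble-gas core or deeper; the smaller core (lower principal quantum number) is held far more tightly, and within a period the higher nuclear charge binds the same core more tightly.
Tabulated IE_3 (kJ/mol): Be 14849, K 4420.
So the third ionization energies run K < Be.

Be > K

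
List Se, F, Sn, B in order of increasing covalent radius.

F, B, Se, Sn

B is in period 2, group 13; F is in period 2, group 17; Se is in period 4, group 16; Sn is in period 5, group 14.
Moving right in a period, electrons are added to the same shell under a stronger nuclear pull, so atoms get smaller; moving down, a new shell is opened and atoms get larger.
Neither a single period nor a single group — weigh both effects.
B > F: B lies to the left of F in period 2, so the across-period effect alone puts B larger.
Se > B: period and group pull opposite ways; the down-group shift dominates (116 vs 85 pm).
Sn > Se: relative to Se, both the across-period and down-group shifts push Sn's atomic radius up.
Approximate values (pm): B 85, F 64, Se 116, Sn 140.
So from smallest to largest: F < B < Se < Sn.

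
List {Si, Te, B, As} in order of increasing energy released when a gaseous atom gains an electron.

B is in period 2, group 13; Si is in period 3, group 14; As is in period 4, group 15; Te is in period 5, group 16.
Atoms with high Z_eff and room in the valence shell (especially the halogens) have the most exothermic electron affinities.
These sit on a diagonal, where the across-period and down-group effects partly cancel.
As > B: period and group pull opposite ways; the across-period shift dominates (78 vs 27 kJ/mol).
Si > As: the two effects oppose for this pair; the down-group effect wins (134 vs 78 kJ/mol).
Te > Si: the two effects oppose for this pair; the across-period effect wins (190 vs 134 kJ/mol).
Tabulated electron affinity (kJ/mol): B 27, Si 134, As 78, Te 190.
So from lowest to highest: B < As < Si < Te.

B, As, Si, Te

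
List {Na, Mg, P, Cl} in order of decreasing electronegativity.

Cl > P > Mg > Na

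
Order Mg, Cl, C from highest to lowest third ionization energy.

Mg > C > Cl

Consider each +2 ion: Mg²⁺ is the bare [Ne] core; Cl²⁺ still has 5 valence electrons; C²⁺ still has 2 valence electrons.
Pulling an electron out of a noble-gas core costs far more than removing a remaining valence electron, so Mg sits at the high end of IE_3.
Valence configurations: Cl²⁺ [Ne]3s²3p³, C²⁺ [He]2s².
Tabulated IE_3 (kJ/mol): Mg 7733, Cl 3822, C 4620.
Overall IE_3 order: Cl < C < Mg.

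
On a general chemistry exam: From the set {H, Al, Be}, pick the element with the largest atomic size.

Al

H is in period 1, group 1; Be is in period 2, group 2; Al is in period 3, group 13.
Moving right in a period, electrons are added to the same shell under a stronger nuclear pull, so atoms get smaller; moving down, a new shell is opened and atoms get larger.
A diagonal step moves right (one effect) and down (the opposite effect) at once.
Be > H: the two effects oppose for this pair; the down-group effect wins (102 vs 32 pm).
Al > Be: period and group pull opposite ways; the down-group shift dominates (126 vs 102 pm).
Tabulated atomic radius (pm): H 32, Be 102, Al 126.
The largest atomic size among these belongs to Al.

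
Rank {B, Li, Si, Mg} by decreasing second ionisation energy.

After 1 electron has been removed, what remains? B⁺ still has 2 valence electrons; Li⁺ is the bare [He] core; Si⁺ still has 3 valence electrons; Mg⁺ still has 1 valence electron.
Core electrons are held far more tightly than valence electrons, so Li tops the IE_2 order.
Valence configurations: B⁺ [He]2s², Si⁺ [Ne]3s²3p¹, Mg⁺ [Ne]3s¹.
The numbers (kJ/mol): B 2427, Li 7298, Si 1577, Mg 1451.
Overall IE_2 order: Mg < Si < B < Li.

Li > B > Si > Mg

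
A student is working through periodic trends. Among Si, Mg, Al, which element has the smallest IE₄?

Si

The fourth ionization energy removes an electron from the +3 ion. For each element: Si³⁺ still has 1 valence electron; Mg³⁺ is already 1 electron into the core; Al³⁺ is the bare [Ne] core.
Pulling an electron out of a noble-gas core costs far more than removing a remaining valence electron, so Mg and Al sit at the high end of IE_4.
Approximate IE_4 values (kJ/mol): Si 4356, Mg 10543, Al 11577.
Hence IE_4: Si < Mg < Al.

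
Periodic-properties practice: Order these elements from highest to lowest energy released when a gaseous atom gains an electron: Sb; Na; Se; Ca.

Se > Sb > Na > Ca

Adding an electron releases more energy for atoms nearer the top right (short of the noble gases).
Here both period and group differ, so the two effects have to be weighed against each other.
Na > Ca: the two effects oppose for this pair; the down-group effect wins (53 vs 2 kJ/mol).
Sb > Na: period and group pull opposite ways; the across-period shift dominates (103 vs 53 kJ/mol).
Se > Sb: both effects reinforce here, so Se is clearly the higher of the two.
For reference (kJ/mol): Na 53, Ca 2, Se 195, Sb 103.
So from highest to lowest: Se > Sb > Na > Ca.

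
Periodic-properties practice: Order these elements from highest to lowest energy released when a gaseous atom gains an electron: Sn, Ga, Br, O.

Br > O > Sn > Ga

O is in period 2, group 16; Ga is in period 4, group 13; Br is in period 4, group 17; Sn is in period 5, group 14.
Atoms with high Z_eff and room in the valence shell (especially the halogens) have the most exothermic electron affinities.
Neither a single period nor a single group — weigh both effects.
Sn > Ga: period and group pull opposite ways; the across-period shift dominates (107 vs 29 kJ/mol).
O > Sn: both effects reinforce here, so O is clearly the higher of the two.
Br > O: the two effects oppose for this pair; the across-period effect wins (325 vs 141 kJ/mol).
Tabulated electron affinity (kJ/mol): O 141, Ga 29, Br 325, Sn 107.
So from highest to lowest: Br > O > Sn > Ga.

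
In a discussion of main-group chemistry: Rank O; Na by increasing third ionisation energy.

O, Na

Consider each +2 ion: O²⁺ still has 4 valence electrons; Na²⁺ is already 1 electron into the core.
Breaking into a closed-shell core is much more expensive than removing a leftover valence electron — Na has the largest IE_3 here.
The numbers (kJ/mol): O 5300, Na 6910.
Hence IE_3: O < Na.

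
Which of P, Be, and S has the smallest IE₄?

The fourth ionization energy removes an electron from the +3 ion. For each element: P³⁺ still has 2 valence electrons; Be³⁺ is already 1 electron into the core; S³⁺ still has 3 valence electrons.
Core electrons are held far more tightly than valence electrons, so Be tops the IE_4 order.
Valence configurations: P³⁺ [Ne]3s², S³⁺ [Ne]3s²3p¹.
S³⁺ loses a lone 3p electron whereas P³⁺ must break into a filled 3s² pair, so IE_4(P) > IE_4(S) even though S has the higher nuclear charge.
Approximate IE_4 values (kJ/mol): P 4964, Be 21007, S 4556.
So the fourth ionization energies run S < P < Be.

S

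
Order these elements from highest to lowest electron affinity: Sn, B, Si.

B is in period 2, group 13; Si is in period 3, group 14; Sn is in period 5, group 14.
Adding an electron releases more energy for atoms nearer the top right (short of the noble gases).
Here both period and group differ, so the two effects have to be weighed against each other.
Sn > B: the two effects oppose for this pair; the across-period effect wins (107 vs 27 kJ/mol).
Si > Sn: they share group 14; the group trend gives Si the larger value.
Approximate values (kJ/mol): B 27, Si 134, Sn 107.
So from highest to lowest: Si > Sn > B.

Si, Sn, B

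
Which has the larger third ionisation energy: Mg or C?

Mg

Consider each +2 ion: Mg²⁺ is the bare [Ne] core; C²⁺ still has 2 valence electrons.
Breaking into a closed-shell core is much more expensive than removing a leftover valence electron — Mg has the largest IE_3 here.
Tabulated IE_3 (kJ/mol): Mg 7733, C 4620.
Putting it together, IE_3: C < Mg.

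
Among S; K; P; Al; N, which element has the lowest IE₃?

Consider each +2 ion: S²⁺ still has 4 valence electrons; K²⁺ is already 1 electron into the core; P²⁺ still has 3 valence electrons; Al²⁺ still has 1 valence electron; N²⁺ still has 3 valence electrons.
Usually core removal costs more than valence removal, but here the competition is close: a tightly held n=2 valence electron can cost more to remove than an n=3 core electron, so the actual values have to decide it.
Valence configurations: S²⁺ [Ne]3s²3p², P²⁺ [Ne]3s²3p¹, Al²⁺ [Ne]3s¹, N²⁺ [He]2s²2p¹.
Approximate IE_3 values (kJ/mol): S 3357, K 4420, P 2914, Al 2745, N 4578.
Overall IE_3 order: Al < P < S < K < N.

Al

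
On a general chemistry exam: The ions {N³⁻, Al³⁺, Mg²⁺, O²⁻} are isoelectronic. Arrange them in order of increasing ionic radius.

Al³⁺ < Mg²⁺ < O²⁻ < N³⁻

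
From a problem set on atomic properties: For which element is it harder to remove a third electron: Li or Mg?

Li

After 2 electrons have been removed, what remains? Li²⁺ is already 1 electron into the core; Mg²⁺ is the bare [Ne] core.
All of these are removing an electron from a noble-gas core or deeper; the smaller core (lower principal quantum number) is held far more tightly, and within a period the higher nuclear charge binds the same core more tightly.
Approximate IE_3 values (kJ/mol): Li 11815, Mg 7733.
Putting it together, IE_3: Mg < Li.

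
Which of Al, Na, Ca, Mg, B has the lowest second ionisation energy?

Ca

The second ionization energy removes an electron from the +1 ion. For each element: Al⁺ still has 2 valence electrons; Na⁺ is the bare [Ne] core; Ca⁺ still has 1 valence electron; Mg⁺ still has 1 valence electron; B⁺ still has 2 valence electrons.
Core electrons are held far more tightly than valence electrons, so Na tops the IE_2 order.
Valence configurations: Al⁺ [Ne]3s², Ca⁺ [Ar]4s¹, Mg⁺ [Ne]3s¹, B⁺ [He]2s².
The numbers (kJ/mol): Al 1817, Na 4562, Ca 1145, Mg 1451, B 2427.
Putting it together, IE_2: Ca < Mg < Al < B < Na.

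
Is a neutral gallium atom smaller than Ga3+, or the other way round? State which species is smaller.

Ga3+

Forming Ga3+ removes 3 electrons from Ga. Fewer electrons for the same nuclear charge means less shielding and a higher Z_eff on the remaining electrons, and for main-group metals the entire outer shell is lost.
A cation is smaller than its parent atom: Ga3+ < Ga.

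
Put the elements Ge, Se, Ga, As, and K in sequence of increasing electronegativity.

K is in period 4, group 1; Ga is in period 4, group 13; Ge is in period 4, group 14; As is in period 4, group 15; Se is in period 4, group 16.
Atoms toward the upper right of the periodic table pull bonding electrons most strongly.
All lie in period 4, so electronegativity increases left to right.
So from lowest to highest: K < Ga < Ge < As < Se.

K, Ga, Ge, As, Se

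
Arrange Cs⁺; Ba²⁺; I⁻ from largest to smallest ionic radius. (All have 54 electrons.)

I⁻ > Cs⁺ > Ba²⁺

All of these have 54 electrons, so size is governed by nuclear charge alone: the more protons, the stronger the pull on the same electron cloud, and the smaller the ion.
Nuclear charges: Ba²⁺ (Z=56), Cs⁺ (Z=55), I⁻ (Z=53).
Largest to smallest: I⁻ > Cs⁺ > Ba²⁺.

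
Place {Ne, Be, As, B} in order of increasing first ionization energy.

B, Be, As, Ne

Be is in period 2, group 2; B is in period 2, group 13; Ne is in period 2, group 18; As is in period 4, group 15.
IE₁ increases left→right with effective nuclear charge and decreases top→bottom as the valence shell moves farther out.
Here both period and group differ, so the two effects have to be weighed against each other.
Be > B: this pair runs against the simple trend — see the exception note.
As > Be: the two effects oppose for this pair; the across-period effect wins (947 vs 900 kJ/mol).
Ne > As: both effects reinforce here, so Ne is clearly the higher of the two.
Note the exception: Be has a higher first ionization energy than B, contrary to the simple trend — removing B's lone 2p electron is easier than breaking Be's filled 2s².
Approximate values (kJ/mol): Be 900, B 801, Ne 2081, As 947.
So from lowest to highest: B < Be < As < Ne.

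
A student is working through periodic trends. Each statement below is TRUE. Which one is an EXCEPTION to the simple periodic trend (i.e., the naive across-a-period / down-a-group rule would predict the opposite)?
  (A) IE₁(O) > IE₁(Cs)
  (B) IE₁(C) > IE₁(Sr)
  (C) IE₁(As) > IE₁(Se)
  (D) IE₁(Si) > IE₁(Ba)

(C)

The general trend: first ionization energy increases across a period and decreases down a group.
(A) O (period 2, group 16) vs Cs (period 6, group 1): the stated order agrees with the simple trend.
(B) C (period 2, group 14) vs Sr (period 5, group 2): the stated order agrees with the simple trend.
(C) As (period 4, group 15) vs Se (period 4, group 16): the stated order contradicts the simple trend.
(D) Si (period 3, group 14) vs Ba (period 6, group 2): the stated order agrees with the simple trend.
The exception is (C): Se (4p⁴) ionizes more easily than half-filled As (4p³).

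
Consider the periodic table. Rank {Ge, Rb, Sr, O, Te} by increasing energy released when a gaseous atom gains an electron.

O is in period 2, group 16; Ge is in period 4, group 14; Rb is in period 5, group 1; Sr is in period 5, group 2; Te is in period 5, group 16.
EA tends to increase across a period and decrease down a group, though the pattern is less regular than for IE or radius.
Neither a single period nor a single group — weigh both effects.
Rb > Sr: this pair runs against the simple trend — see the exception note.
Ge > Rb: relative to Rb, both the across-period and down-group shifts push Ge's electron affinity up.
O > Ge: relative to Ge, both the across-period and down-group shifts push O's electron affinity up.
Te > O: this pair runs against the simple trend — see the exception note.
Note the exception: Rb has a higher electron affinity than Sr, contrary to the simple trend — adding an electron to Sr (ns²) has to open a new, higher-energy np subshell, which is unfavourable.
Note the exception: Te has a higher electron affinity than O, contrary to the simple trend — O's compact 2p subshell gives strong electron–electron repulsion on the added electron.
For reference (kJ/mol): O 141, Ge 119, Rb 47, Sr 5, Te 190.
So from lowest to highest: Sr < Rb < Ge < O < Te.

Sr < Rb < Ge < O < Te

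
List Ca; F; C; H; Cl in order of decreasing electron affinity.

Cl, F, C, H, Ca

Adding an electron releases more energy for atoms nearer the top right (short of the noble gases).
These span different periods and groups, so the two trends combine.
H > Ca: period and group pull opposite ways; the down-group shift dominates (73 vs 2 kJ/mol).
C > H: the two effects oppose for this pair; the across-period effect wins (122 vs 73 kJ/mol).
F > C: F lies to the right of C in period 2, so the across-period effect alone puts F higher.
Cl > F: this pair runs against the simple trend — see the exception note.
Note the exception: Cl has a higher electron affinity than F, contrary to the simple trend — F's small 2p subshell makes the incoming electron feel strong e⁻–e⁻ repulsion, so Cl actually releases more energy on gaining an electron.
Tabulated electron affinity (kJ/mol): H 73, C 122, F 328, Cl 349, Ca 2.
So from highest to lowest: Cl > F > C > H > Ca.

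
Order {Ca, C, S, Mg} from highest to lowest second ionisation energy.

The second ionization energy removes an electron from the +1 ion. For each element: Ca⁺ still has 1 valence electron; C⁺ still has 3 valence electrons; S⁺ still has 5 valence electrons; Mg⁺ still has 1 valence electron.
All are still removing valence electrons, so compare the +1 ions as you would atoms: IE_2 generally rises across a period (higher Z_eff) and falls down a group (larger shell), subject to the usual subshell exceptions.
Valence configurations: Ca⁺ [Ar]4s¹, C⁺ [He]2s²2p¹, S⁺ [Ne]3s²3p³, Mg⁺ [Ne]3s¹.
The numbers (kJ/mol): Ca 1145, C 2353, S 2252, Mg 1451.
Hence IE_2: Ca < Mg < S < C.

C > S > Mg > Ca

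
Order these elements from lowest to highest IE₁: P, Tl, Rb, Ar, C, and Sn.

C is in period 2, group 14; P is in period 3, group 15; Ar is in period 3, group 18; Rb is in period 5, group 1; Sn is in period 5, group 14; Tl is in period 6, group 13.
Across a period the outer electron is held more tightly (higher IE₁); down a group it sits in a higher shell, more shielded, and comes off more easily.
These span different periods and groups, so the two trends combine.
Tl > Rb: the two effects oppose for this pair; the across-period effect wins (589 vs 403 kJ/mol).
Sn > Tl: relative to Tl, both the across-period and down-group shifts push Sn's first ionization energy up.
P > Sn: relative to Sn, both the across-period and down-group shifts push P's first ionization energy up.
C > P: the two effects oppose for this pair; the down-group effect wins (1086 vs 1012 kJ/mol).
Ar > C: the two effects oppose for this pair; the across-period effect wins (1521 vs 1086 kJ/mol).
Approximate values (kJ/mol): C 1086, P 1012, Ar 1521, Rb 403, Sn 709, Tl 589.
So from lowest to highest: Rb < Tl < Sn < P < C < Ar.

Rb, Tl, Sn, P, C, Ar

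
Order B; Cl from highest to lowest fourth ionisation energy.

B, Cl

After 3 electrons have been removed, what remains? B³⁺ is the bare [He] core; Cl³⁺ still has 4 valence electrons.
Pulling an electron out of a noble-gas core costs far more than removing a remaining valence electron, so B sits at the high end of IE_4.
The numbers (kJ/mol): B 25026, Cl 5159.
Hence IE_4: Cl < B.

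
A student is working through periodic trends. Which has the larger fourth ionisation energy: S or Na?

After 3 electrons have been removed, what remains? S³⁺ still has 3 valence electrons; Na³⁺ is already 2 electrons into the core.
Core electrons are held far more tightly than valence electrons, so Na tops the IE_4 order.
The numbers (kJ/mol): S 4556, Na 9543.
Overall IE_4 order: S < Na.

Na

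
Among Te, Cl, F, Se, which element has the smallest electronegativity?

Te

Smaller atoms with higher effective nuclear charge are more electronegative.
Neither a single period nor a single group — weigh both effects.
Se > Te: Se sits above Te in group 16, so the down-group effect alone puts Se higher.
Cl > Se: both effects reinforce here, so Cl is clearly the higher of the two.
F > Cl: F sits above Cl in group 17, so the down-group effect alone puts F higher.
Tabulated electronegativity (Pauling): F 3.98, Cl 3.16, Se 2.55, Te 2.10.
The smallest electronegativity among these belongs to Te.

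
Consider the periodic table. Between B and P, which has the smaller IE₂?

Consider each +1 ion: B⁺ still has 2 valence electrons; P⁺ still has 4 valence electrons.
All are still removing valence electrons, so compare the +1 ions as you would atoms: IE_2 generally rises across a period (higher Z_eff) and falls down a group (larger shell), subject to the usual subshell exceptions.
Valence configurations: B⁺ [He]2s², P⁺ [Ne]3s²3p².
Tabulated IE_2 (kJ/mol): B 2427, P 1907.
Putting it together, IE_2: P < B.

P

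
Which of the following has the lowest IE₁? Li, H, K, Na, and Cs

H is in period 1, group 1; Li is in period 2, group 1; Na is in period 3, group 1; K is in period 4, group 1; Cs is in period 6, group 1.
First ionization energy rises across a period (greater Z_eff holds electrons more tightly) and falls down a group (valence electrons are farther from the nucleus).
All are in group 1, so first ionization energy increases up the group.
The lowest IE₁ among these belongs to Cs.

Cs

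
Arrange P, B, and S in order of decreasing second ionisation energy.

B, S, P

After 1 electron has been removed, what remains? P⁺ still has 4 valence electrons; B⁺ still has 2 valence electrons; S⁺ still has 5 valence electrons.
All are still removing valence electrons, so compare the +1 ions as you would atoms: IE_2 generally rises across a period (higher Z_eff) and falls down a group (larger shell), subject to the usual subshell exceptions.
Valence configurations: P⁺ [Ne]3s²3p², B⁺ [He]2s², S⁺ [Ne]3s²3p³.
Tabulated IE_2 (kJ/mol): P 1907, B 2427, S 2252.
So the second ionization energies run P < S < B.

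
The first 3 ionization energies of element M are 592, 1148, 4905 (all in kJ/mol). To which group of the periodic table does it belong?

Look for the largest jump between consecutive ionization energies: IE3/IE2 ≈ 4.3, far larger than any earlier ratio.
That jump marks the point where a core electron is being removed. So the atom has 2 valence electrons.
A main-group element with 2 valence electrons is in group 2.

Group 2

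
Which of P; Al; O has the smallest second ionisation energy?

Al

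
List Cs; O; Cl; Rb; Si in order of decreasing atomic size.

Cs > Rb > Si > Cl > O

O is in period 2, group 16; Si is in period 3, group 14; Cl is in period 3, group 17; Rb is in period 5, group 1; Cs is in period 6, group 1.
Atomic radius shrinks across a period as nuclear charge pulls the same shell inward, and grows down a group as new shells are added.
Neither a single period nor a single group — weigh both effects.
Cl > O: the two effects oppose for this pair; the down-group effect wins (99 vs 63 pm).
Si > Cl: both are in period 3; the period trend gives Si the larger value.
Rb > Si: relative to Si, both the across-period and down-group shifts push Rb's atomic radius up.
Cs > Rb: Cs sits below Rb in group 1, so the down-group effect alone puts Cs larger.
For reference (pm): O 63, Si 116, Cl 99, Rb 210, Cs 232.
So from largest to smallest: Cs > Rb > Si > Cl > O.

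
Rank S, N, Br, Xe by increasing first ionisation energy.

S < Br < Xe < N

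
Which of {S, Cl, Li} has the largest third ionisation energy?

Li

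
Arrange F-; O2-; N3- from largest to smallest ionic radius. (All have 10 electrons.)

All of these have 10 electrons, so size is governed by nuclear charge alone: the more protons, the stronger the pull on the same electron cloud, and the smaller the ion.
Nuclear charges: F- (Z=9), O2- (Z=8), N3- (Z=7).
Largest to smallest: N3- > O2- > F-.

N3- > O2- > F-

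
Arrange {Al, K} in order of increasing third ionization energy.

Al, K

The third ionization energy removes an electron from the +2 ion. For each element: Al²⁺ still has 1 valence electron; K²⁺ is already 1 electron into the core.
Core electrons are held far more tightly than valence electrons, so K tops the IE_3 order.
Approximate IE_3 values (kJ/mol): Al 2745, K 4420.
Putting it together, IE_3: Al < K.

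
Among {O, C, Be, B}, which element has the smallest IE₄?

Consider each +3 ion: O³⁺ still has 3 valence electrons; C³⁺ still has 1 valence electron; Be³⁺ is already 1 electron into the core; B³⁺ is the bare [He] core.
Breaking into a closed-shell core is much more expensive than removing a leftover valence electron — Be and B have the largest IE_4 here.
Valence configurations: O³⁺ [He]2s²2p¹, C³⁺ [He]2s¹.
The numbers (kJ/mol): O 7469, C 6223, Be 21007, B 25026.
So the fourth ionization energies run C < O < Be < B.

C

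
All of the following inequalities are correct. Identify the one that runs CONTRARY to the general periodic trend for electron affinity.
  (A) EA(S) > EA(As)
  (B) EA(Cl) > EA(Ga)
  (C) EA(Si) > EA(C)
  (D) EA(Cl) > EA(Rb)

The general trend: electron affinity increases across a period and decreases down a group.
(A) S (period 3, group 16) vs As (period 4, group 15): the stated order agrees with the simple trend.
(B) Cl (period 3, group 17) vs Ga (period 4, group 13): the stated order agrees with the simple trend.
(C) Si (period 3, group 14) vs C (period 2, group 14): the stated order contradicts the simple trend.
(D) Cl (period 3, group 17) vs Rb (period 5, group 1): the stated order agrees with the simple trend.
The exception is (C): Si's larger, more diffuse 3p orbitals accept an added electron slightly more readily than C's compact 2p.

(C)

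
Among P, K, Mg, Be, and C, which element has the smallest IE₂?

Mg

Consider each +1 ion: P⁺ still has 4 valence electrons; K⁺ is the bare [Ar] core; Mg⁺ still has 1 valence electron; Be⁺ still has 1 valence electron; C⁺ still has 3 valence electrons.
Breaking into a closed-shell core is much more expensive than removing a leftover valence electron — K has the largest IE_2 here.
Valence configurations: P⁺ [Ne]3s²3p², Mg⁺ [Ne]3s¹, Be⁺ [He]2s¹, C⁺ [He]2s²2p¹.
The numbers (kJ/mol): P 1907, K 3052, Mg 1451, Be 1757, C 2353.
So the second ionization energies run Mg < Be < P < C < K.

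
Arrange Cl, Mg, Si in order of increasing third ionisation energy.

Si < Cl < Mg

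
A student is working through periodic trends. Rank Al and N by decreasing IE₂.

IE_2 is the cost of taking one more electron from the +1 cation: Al⁺ still has 2 valence electrons; N⁺ still has 4 valence electrons.
All are still removing valence electrons, so compare the +1 ions as you would atoms: IE_2 generally rises across a period (higher Z_eff) and falls down a group (larger shell), subject to the usual subshell exceptions.
Valence configurations: Al⁺ [Ne]3s², N⁺ [He]2s²2p².
Tabulated IE_2 (kJ/mol): Al 1817, N 2856.
Putting it together, IE_2: Al < N.

N > Al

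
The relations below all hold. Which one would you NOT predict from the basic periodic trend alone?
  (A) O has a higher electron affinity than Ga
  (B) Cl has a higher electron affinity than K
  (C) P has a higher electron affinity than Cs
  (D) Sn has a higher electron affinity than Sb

(D)

The general trend: electron affinity increases across a period and decreases down a group.
(A) O (period 2, group 16) vs Ga (period 4, group 13): the stated order agrees with the simple trend.
(B) Cl (period 3, group 17) vs K (period 4, group 1): the stated order agrees with the simple trend.
(C) P (period 3, group 15) vs Cs (period 6, group 1): the stated order agrees with the simple trend.
(D) Sn (period 5, group 14) vs Sb (period 5, group 15): the stated order contradicts the simple trend.
The exception is (D): adding an electron to Sb's half-filled 5p³ is unfavourable, so Sn has the more exothermic EA.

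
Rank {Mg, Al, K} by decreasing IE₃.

The third ionization energy removes an electron from the +2 ion. For each element: Mg²⁺ is the bare [Ne] core; Al²⁺ still has 1 valence electron; K²⁺ is already 1 electron into the core.
Breaking into a closed-shell core is much more expensive than removing a leftover valence electron — K and Mg have the largest IE_3 here.
Approximate IE_3 values (kJ/mol): Mg 7733, Al 2745, K 4420.
Overall IE_3 order: Al < K < Mg.

Mg > K > Al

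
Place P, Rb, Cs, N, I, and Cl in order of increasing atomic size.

N is in period 2, group 15; P is in period 3, group 15; Cl is in period 3, group 17; Rb is in period 5, group 1; I is in period 5, group 17; Cs is in period 6, group 1.
Moving right in a period, electrons are added to the same shell under a stronger nuclear pull, so atoms get smaller; moving down, a new shell is opened and atoms get larger.
Here both period and group differ, so the two effects have to be weighed against each other.
Cl > N: the two effects oppose for this pair; the down-group effect wins (99 vs 71 pm).
P > Cl: both are in period 3; the period trend gives P the larger value.
I > P: period and group pull opposite ways; the down-group shift dominates (133 vs 111 pm).
Rb > I: Rb lies to the left of I in period 5, so the across-period effect alone puts Rb larger.
Cs > Rb: they share group 1; the group trend gives Cs the larger value.
Approximate values (pm): N 71, P 111, Cl 99, Rb 210, I 133, Cs 232.
So from smallest to largest: N < Cl < P < I < Rb < Cs.

N < Cl < P < I < Rb < Cs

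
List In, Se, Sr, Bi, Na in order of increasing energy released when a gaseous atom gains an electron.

Sr < In < Na < Bi < Se

Na is in period 3, group 1; Se is in period 4, group 16; Sr is in period 5, group 2; In is in period 5, group 13; Bi is in period 6, group 15.
Electron affinity generally becomes more exothermic across a period toward the halogens and less exothermic down a group.
Here both period and group differ, so the two effects have to be weighed against each other.
In > Sr: both are in period 5; the period trend gives In the larger value.
Na > In: period and group pull opposite ways; the down-group shift dominates (53 vs 29 kJ/mol).
Bi > Na: the two effects oppose for this pair; the across-period effect wins (91 vs 53 kJ/mol).
Se > Bi: both effects reinforce here, so Se is clearly the higher of the two.
Approximate values (kJ/mol): Na 53, Se 195, Sr 5, In 29, Bi 91.
So from lowest to highest: Sr < In < Na < Bi < Se.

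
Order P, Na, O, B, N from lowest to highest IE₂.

P, B, N, O, Na

IE_2 is the cost of taking one more electron from the +1 cation: P⁺ still has 4 valence electrons; Na⁺ is the bare [Ne] core; O⁺ still has 5 valence electrons; B⁺ still has 2 valence electrons; N⁺ still has 4 valence electrons.
Breaking into a closed-shell core is much more expensive than removing a leftover valence electron — Na has the largest IE_2 here.
Valence configurations: P⁺ [Ne]3s²3p², O⁺ [He]2s²2p³, B⁺ [He]2s², N⁺ [He]2s²2p².
Approximate IE_2 values (kJ/mol): P 1907, Na 4562, O 3388, B 2427, N 2856.
Hence IE_2: P < B < N < O < Na.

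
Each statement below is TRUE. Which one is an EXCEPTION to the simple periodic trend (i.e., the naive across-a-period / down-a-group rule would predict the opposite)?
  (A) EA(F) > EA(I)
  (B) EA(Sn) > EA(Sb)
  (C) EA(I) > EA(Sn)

The general trend: electron affinity increases across a period and decreases down a group.
(A) F (period 2, group 17) vs I (period 5, group 17): the stated order agrees with the simple trend.
(B) Sn (period 5, group 14) vs Sb (period 5, group 15): the stated order contradicts the simple trend.
(C) I (period 5, group 17) vs Sn (period 5, group 14): the stated order agrees with the simple trend.
The exception is (B): adding an electron to Sb's half-filled 5p³ is unfavourable, so Sn has the more exothermic EA.

(B)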